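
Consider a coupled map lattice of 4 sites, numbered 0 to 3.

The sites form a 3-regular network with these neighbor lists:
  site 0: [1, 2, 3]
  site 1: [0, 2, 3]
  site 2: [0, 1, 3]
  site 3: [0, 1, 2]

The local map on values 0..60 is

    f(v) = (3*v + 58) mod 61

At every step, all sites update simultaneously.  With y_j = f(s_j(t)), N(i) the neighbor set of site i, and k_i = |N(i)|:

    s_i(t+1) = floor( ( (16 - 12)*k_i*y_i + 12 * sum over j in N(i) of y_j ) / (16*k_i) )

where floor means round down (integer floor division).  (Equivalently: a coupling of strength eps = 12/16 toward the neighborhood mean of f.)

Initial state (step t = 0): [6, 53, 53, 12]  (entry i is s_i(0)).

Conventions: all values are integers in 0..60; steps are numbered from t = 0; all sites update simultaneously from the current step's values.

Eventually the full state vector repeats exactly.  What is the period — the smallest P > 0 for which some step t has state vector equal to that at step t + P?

Answer: 10
Key observation: The state at step 1, [29, 29, 29, 29], reappears at step 11 — and no state repeats earlier — so the cycle the system enters has period 10.

Derivation:
t=0: [6, 53, 53, 12]
t=1: [29, 29, 29, 29]
t=2: [23, 23, 23, 23]
t=3: [5, 5, 5, 5]
t=4: [12, 12, 12, 12]
t=5: [33, 33, 33, 33]
t=6: [35, 35, 35, 35]
t=7: [41, 41, 41, 41]
t=8: [59, 59, 59, 59]
t=9: [52, 52, 52, 52]
t=10: [31, 31, 31, 31]
t=11: [29, 29, 29, 29]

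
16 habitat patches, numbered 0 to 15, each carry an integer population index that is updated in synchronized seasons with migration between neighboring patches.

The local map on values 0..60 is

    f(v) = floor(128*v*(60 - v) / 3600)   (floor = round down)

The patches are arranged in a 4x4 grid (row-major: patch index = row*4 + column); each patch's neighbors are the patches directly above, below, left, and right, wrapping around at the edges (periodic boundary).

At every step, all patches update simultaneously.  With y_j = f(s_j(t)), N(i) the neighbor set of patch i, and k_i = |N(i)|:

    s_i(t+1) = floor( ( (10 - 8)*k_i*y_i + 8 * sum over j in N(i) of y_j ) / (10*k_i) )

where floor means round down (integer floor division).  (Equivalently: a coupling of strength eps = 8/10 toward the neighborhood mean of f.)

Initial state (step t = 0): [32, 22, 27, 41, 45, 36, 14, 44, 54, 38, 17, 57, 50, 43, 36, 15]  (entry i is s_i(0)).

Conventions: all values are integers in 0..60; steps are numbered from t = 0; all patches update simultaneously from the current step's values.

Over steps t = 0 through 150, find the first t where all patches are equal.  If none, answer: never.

Simulating step by step:
t=0: [32, 22, 27, 41, 45, 36, 14, 44, 54, 38, 17, 57, 50, 43, 36, 15]  (not all equal)
t=1: [25, 29, 27, 27, 24, 26, 26, 20, 17, 24, 22, 18, 21, 26, 27, 20]  (not all equal)
t=2: [30, 31, 31, 29, 29, 30, 30, 29, 28, 29, 29, 27, 28, 30, 30, 29]  (not all equal)
t=3: [31, 31, 31, 31, 31, 31, 31, 31, 31, 31, 31, 31, 31, 31, 31, 31]  (all equal)

Answer: 3
Key observation: Synchronization is absorbing here: once all patches are equal they stay equal, and step 3 is the first all-equal step.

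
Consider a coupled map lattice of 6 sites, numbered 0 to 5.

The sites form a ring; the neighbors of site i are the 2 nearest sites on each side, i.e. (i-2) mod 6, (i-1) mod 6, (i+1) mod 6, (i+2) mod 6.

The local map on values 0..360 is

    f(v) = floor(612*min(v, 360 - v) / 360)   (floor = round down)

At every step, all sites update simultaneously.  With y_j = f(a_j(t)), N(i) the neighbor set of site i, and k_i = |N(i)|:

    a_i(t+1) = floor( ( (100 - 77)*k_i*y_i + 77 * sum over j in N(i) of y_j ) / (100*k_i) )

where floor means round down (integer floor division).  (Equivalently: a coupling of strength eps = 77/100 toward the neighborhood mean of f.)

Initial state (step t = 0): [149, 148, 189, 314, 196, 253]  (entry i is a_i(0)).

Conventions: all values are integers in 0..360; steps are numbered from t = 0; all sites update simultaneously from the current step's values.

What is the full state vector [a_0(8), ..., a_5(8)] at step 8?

Answer: [184, 183, 184, 183, 184, 183]

Derivation:
t=0: [149, 148, 189, 314, 196, 253]
t=1: [250, 212, 232, 210, 218, 207]
t=2: [229, 234, 229, 245, 232, 239]
t=3: [216, 211, 214, 210, 212, 210]
t=4: [249, 251, 250, 252, 250, 251]
t=5: [186, 185, 186, 185, 186, 185]
t=6: [295, 296, 295, 296, 295, 296]
t=7: [109, 108, 109, 108, 109, 108]
t=8: [184, 183, 184, 183, 184, 183]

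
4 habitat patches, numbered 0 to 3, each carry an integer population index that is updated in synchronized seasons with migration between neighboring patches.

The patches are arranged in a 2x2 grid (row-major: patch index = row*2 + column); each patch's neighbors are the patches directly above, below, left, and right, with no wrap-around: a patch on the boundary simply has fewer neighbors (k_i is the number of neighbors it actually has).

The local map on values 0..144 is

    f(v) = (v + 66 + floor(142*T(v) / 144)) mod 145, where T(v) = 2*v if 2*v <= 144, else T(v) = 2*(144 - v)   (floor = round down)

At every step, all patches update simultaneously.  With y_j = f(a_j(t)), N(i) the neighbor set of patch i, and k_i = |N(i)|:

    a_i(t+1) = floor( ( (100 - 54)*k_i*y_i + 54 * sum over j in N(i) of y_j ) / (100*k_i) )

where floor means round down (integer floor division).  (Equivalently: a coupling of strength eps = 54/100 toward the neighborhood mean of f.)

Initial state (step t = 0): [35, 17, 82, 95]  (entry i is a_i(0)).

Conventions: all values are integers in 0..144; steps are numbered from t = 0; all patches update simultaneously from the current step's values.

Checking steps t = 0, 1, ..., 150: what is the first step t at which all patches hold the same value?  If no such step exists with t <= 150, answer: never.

Answer: 7
Key observation: Synchronization is absorbing here: once all patches are equal they stay equal, and step 7 is the first all-equal step.

Derivation:
t=0: [35, 17, 82, 95]  (not all equal)
t=1: [76, 90, 94, 116]  (not all equal)
t=2: [122, 114, 112, 104]  (not all equal)
t=3: [90, 94, 95, 98]  (not all equal)
t=4: [114, 113, 112, 110]  (not all equal)
t=5: [94, 95, 96, 96]  (not all equal)
t=6: [112, 112, 111, 111]  (not all equal)
t=7: [96, 96, 96, 96]  (all equal)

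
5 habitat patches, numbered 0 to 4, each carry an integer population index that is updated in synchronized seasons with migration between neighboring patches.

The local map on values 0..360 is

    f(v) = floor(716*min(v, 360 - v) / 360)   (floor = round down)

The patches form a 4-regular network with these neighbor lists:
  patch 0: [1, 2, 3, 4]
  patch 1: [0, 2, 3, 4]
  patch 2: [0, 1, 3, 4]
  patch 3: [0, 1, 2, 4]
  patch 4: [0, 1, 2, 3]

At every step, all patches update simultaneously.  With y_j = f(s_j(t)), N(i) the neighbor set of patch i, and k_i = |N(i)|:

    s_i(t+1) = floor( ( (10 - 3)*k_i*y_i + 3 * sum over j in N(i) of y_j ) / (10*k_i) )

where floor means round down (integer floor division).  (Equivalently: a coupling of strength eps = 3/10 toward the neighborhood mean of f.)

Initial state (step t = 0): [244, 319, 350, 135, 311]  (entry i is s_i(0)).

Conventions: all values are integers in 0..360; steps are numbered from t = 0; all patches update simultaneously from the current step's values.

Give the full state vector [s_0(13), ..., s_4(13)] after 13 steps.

Answer: [274, 337, 307, 337, 289]

Derivation:
t=0: [244, 319, 350, 135, 311]
t=1: [195, 102, 64, 219, 112]
t=2: [291, 213, 166, 261, 225]
t=3: [177, 274, 297, 214, 259]
t=4: [305, 192, 163, 266, 210]
t=5: [161, 302, 296, 210, 280]
t=6: [276, 148, 155, 262, 175]
t=7: [202, 282, 290, 219, 315]
t=8: [269, 170, 160, 248, 128]
t=9: [210, 309, 297, 237, 257]
t=10: [259, 136, 151, 225, 200]
t=11: [226, 270, 289, 269, 300]
t=12: [232, 178, 154, 178, 140]
t=13: [274, 337, 307, 337, 289]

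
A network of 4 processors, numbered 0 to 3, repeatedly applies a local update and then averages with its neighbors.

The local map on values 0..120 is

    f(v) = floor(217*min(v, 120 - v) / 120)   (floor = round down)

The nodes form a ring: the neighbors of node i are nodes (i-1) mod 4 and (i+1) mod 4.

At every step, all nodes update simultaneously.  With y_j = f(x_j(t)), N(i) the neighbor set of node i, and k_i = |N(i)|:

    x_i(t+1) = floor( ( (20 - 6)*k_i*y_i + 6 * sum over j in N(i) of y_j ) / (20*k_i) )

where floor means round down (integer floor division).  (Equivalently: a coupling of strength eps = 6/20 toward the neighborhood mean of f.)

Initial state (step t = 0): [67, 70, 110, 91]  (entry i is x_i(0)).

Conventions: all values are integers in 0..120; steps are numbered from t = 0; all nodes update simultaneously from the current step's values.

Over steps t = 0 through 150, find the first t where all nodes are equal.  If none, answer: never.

Simulating step by step:
t=0: [67, 70, 110, 91]  (not all equal)
t=1: [87, 79, 33, 53]  (not all equal)
t=2: [66, 69, 66, 84]  (not all equal)
t=3: [91, 93, 91, 74]  (not all equal)
t=4: [56, 49, 56, 73]  (not all equal)
t=5: [96, 91, 96, 89]  (not all equal)
t=6: [46, 49, 46, 52]  (not all equal)
t=7: [85, 86, 85, 90]  (not all equal)
t=8: [61, 61, 61, 56]  (not all equal)
t=9: [105, 106, 105, 102]  (not all equal)
t=10: [27, 25, 27, 30]  (not all equal)
t=11: [48, 45, 48, 52]  (not all equal)
t=12: [86, 82, 86, 91]  (not all equal)
t=13: [60, 65, 60, 54]  (not all equal)
t=14: [105, 101, 105, 100]  (not all equal)
t=15: [29, 31, 29, 33]  (not all equal)
t=16: [53, 54, 53, 56]  (not all equal)
t=17: [96, 96, 96, 99]  (not all equal)
t=18: [42, 43, 42, 38]  (not all equal)
t=19: [74, 76, 74, 70]  (not all equal)
t=20: [83, 80, 83, 87]  (not all equal)
t=21: [65, 70, 65, 61]  (not all equal)
t=22: [98, 92, 98, 103]  (not all equal)
t=23: [39, 46, 39, 32]  (not all equal)
t=24: [70, 79, 70, 60]  (not all equal)
t=25: [90, 78, 90, 102]  (not all equal)
t=26: [53, 68, 53, 38]  (not all equal)
t=27: [90, 94, 90, 76]  (not all equal)
t=28: [56, 49, 56, 71]  (not all equal)
t=29: [97, 91, 97, 91]  (not all equal)
t=30: [44, 48, 44, 48]  (not all equal)
t=31: [81, 83, 81, 83]  (not all equal)
t=32: [68, 67, 68, 67]  (not all equal)
t=33: [94, 94, 94, 94]  (all equal)

Answer: 33
Key observation: Synchronization is absorbing here: once all nodes are equal they stay equal, and step 33 is the first all-equal step.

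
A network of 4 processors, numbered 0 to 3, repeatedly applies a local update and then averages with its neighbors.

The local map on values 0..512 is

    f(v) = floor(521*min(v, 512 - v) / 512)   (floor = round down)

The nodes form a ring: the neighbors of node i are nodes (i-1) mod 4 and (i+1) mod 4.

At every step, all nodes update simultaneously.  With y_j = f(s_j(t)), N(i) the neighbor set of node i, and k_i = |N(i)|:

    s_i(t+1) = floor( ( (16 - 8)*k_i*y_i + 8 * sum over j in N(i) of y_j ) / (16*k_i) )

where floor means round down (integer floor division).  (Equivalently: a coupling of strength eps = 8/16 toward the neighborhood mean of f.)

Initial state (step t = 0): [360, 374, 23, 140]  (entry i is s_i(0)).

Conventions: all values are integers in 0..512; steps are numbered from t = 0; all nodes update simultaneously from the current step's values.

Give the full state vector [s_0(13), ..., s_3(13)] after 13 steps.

Answer: [135, 135, 135, 135]

Derivation:
t=0: [360, 374, 23, 140]
t=1: [147, 114, 82, 115]
t=2: [132, 116, 99, 116]
t=3: [126, 117, 109, 117]
t=4: [123, 119, 114, 119]
t=5: [123, 120, 118, 120]
t=6: [123, 122, 121, 122]
t=7: [124, 124, 123, 124]
t=8: [126, 125, 125, 125]
t=9: [127, 127, 127, 127]
t=10: [129, 129, 129, 129]
t=11: [131, 131, 131, 131]
t=12: [133, 133, 133, 133]
t=13: [135, 135, 135, 135]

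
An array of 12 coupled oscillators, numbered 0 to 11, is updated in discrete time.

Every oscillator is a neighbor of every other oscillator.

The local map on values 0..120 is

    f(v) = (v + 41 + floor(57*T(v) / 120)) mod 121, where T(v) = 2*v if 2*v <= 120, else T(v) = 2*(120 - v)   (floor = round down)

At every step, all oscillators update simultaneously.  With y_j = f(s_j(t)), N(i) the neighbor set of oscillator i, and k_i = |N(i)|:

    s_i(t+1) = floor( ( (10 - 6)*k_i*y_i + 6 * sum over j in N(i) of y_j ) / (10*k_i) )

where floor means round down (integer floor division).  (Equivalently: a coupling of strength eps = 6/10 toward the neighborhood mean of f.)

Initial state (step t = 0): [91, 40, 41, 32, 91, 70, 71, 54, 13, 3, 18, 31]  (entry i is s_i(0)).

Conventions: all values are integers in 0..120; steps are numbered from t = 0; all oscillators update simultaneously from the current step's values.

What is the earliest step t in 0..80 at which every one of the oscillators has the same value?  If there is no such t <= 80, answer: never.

Answer: 4
Key observation: Synchronization is absorbing here: once all oscillators are equal they stay equal, and step 4 is the first all-equal step.

Derivation:
t=0: [91, 40, 41, 32, 91, 70, 71, 54, 13, 3, 18, 31]  (not all equal)
t=1: [57, 85, 85, 79, 57, 56, 56, 52, 66, 59, 70, 78]  (not all equal)
t=2: [32, 34, 34, 34, 32, 31, 31, 29, 34, 33, 34, 34]  (not all equal)
t=3: [103, 105, 105, 105, 103, 103, 103, 101, 105, 104, 105, 105]  (not all equal)
t=4: [39, 39, 39, 39, 39, 39, 39, 39, 39, 39, 39, 39]  (all equal)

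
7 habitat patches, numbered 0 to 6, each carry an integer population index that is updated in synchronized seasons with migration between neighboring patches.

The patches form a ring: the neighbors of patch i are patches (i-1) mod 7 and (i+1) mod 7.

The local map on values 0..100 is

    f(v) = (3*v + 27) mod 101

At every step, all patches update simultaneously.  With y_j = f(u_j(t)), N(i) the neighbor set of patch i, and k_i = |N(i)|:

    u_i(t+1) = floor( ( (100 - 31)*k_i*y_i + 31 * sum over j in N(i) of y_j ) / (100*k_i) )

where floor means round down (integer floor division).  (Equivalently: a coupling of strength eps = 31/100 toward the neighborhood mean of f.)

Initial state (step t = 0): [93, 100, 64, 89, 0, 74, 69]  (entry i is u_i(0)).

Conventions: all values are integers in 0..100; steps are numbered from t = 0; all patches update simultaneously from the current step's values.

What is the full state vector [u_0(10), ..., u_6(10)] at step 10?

Simulating step by step:
t=0: [93, 100, 64, 89, 0, 74, 69]
t=1: [10, 19, 29, 70, 40, 41, 29]
t=2: [54, 68, 27, 33, 44, 42, 25]
t=3: [65, 34, 13, 27, 51, 45, 22]
t=4: [32, 32, 50, 27, 65, 68, 76]
t=5: [26, 30, 56, 19, 19, 31, 44]
t=6: [14, 26, 80, 85, 73, 35, 43]
t=7: [56, 23, 57, 72, 47, 36, 53]
t=8: [92, 95, 88, 53, 57, 47, 78]
t=9: [10, 20, 75, 87, 90, 70, 51]
t=10: [65, 76, 61, 81, 84, 51, 68]

Answer: [65, 76, 61, 81, 84, 51, 68]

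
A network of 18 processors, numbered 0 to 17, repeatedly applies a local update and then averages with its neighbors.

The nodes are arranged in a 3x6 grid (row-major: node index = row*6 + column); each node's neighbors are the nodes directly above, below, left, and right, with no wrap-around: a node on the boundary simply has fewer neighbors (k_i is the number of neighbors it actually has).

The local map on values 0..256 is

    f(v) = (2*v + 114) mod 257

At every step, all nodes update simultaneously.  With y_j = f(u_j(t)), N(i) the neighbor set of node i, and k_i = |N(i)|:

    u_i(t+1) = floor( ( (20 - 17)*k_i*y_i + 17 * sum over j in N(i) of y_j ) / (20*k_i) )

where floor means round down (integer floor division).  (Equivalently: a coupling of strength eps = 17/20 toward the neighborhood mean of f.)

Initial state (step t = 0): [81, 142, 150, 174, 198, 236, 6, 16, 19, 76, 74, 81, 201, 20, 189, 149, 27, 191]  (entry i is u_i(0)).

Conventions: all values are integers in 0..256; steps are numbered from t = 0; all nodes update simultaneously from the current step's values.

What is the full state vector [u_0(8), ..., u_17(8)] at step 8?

Answer: [43, 74, 22, 48, 80, 144, 95, 40, 82, 50, 117, 175, 60, 111, 86, 144, 126, 201]

Derivation:
t=0: [81, 142, 150, 174, 198, 236, 6, 16, 19, 76, 74, 81, 201, 20, 189, 149, 27, 191]
t=1: [116, 112, 164, 149, 117, 126, 66, 143, 139, 111, 96, 92, 119, 131, 165, 139, 138, 115]
t=2: [152, 130, 132, 123, 102, 72, 129, 144, 146, 112, 80, 75, 169, 138, 138, 133, 96, 87]
t=3: [122, 138, 122, 89, 43, 29, 159, 130, 124, 95, 44, 14, 134, 153, 134, 92, 55, 28]
t=4: [146, 110, 92, 103, 145, 171, 123, 139, 98, 88, 160, 175, 162, 128, 106, 118, 150, 181]
t=5: [98, 103, 60, 72, 146, 180, 147, 93, 67, 86, 142, 199, 118, 126, 83, 87, 162, 187]
t=6: [98, 102, 123, 116, 124, 204, 76, 127, 107, 93, 151, 205, 124, 61, 113, 70, 141, 219]
t=7: [37, 84, 78, 84, 88, 50, 77, 96, 82, 128, 86, 59, 119, 120, 171, 113, 148, 69]
t=8: [43, 74, 22, 48, 80, 144, 95, 40, 82, 50, 117, 175, 60, 111, 86, 144, 126, 201]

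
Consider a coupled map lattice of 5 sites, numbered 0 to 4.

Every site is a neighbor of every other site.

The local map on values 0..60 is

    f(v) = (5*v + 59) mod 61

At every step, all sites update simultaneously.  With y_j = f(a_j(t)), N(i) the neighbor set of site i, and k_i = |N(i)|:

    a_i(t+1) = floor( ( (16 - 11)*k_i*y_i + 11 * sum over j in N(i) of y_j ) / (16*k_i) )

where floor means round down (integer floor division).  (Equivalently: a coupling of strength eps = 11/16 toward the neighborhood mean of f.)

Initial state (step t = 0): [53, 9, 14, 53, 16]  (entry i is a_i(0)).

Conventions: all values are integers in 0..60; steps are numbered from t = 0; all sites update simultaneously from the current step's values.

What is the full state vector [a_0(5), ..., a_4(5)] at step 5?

Answer: [28, 24, 28, 28, 28]

Derivation:
t=0: [53, 9, 14, 53, 16]
t=1: [20, 24, 19, 20, 20]
t=2: [39, 42, 38, 39, 39]
t=3: [11, 13, 11, 11, 11]
t=4: [44, 37, 44, 44, 44]
t=5: [28, 24, 28, 28, 28]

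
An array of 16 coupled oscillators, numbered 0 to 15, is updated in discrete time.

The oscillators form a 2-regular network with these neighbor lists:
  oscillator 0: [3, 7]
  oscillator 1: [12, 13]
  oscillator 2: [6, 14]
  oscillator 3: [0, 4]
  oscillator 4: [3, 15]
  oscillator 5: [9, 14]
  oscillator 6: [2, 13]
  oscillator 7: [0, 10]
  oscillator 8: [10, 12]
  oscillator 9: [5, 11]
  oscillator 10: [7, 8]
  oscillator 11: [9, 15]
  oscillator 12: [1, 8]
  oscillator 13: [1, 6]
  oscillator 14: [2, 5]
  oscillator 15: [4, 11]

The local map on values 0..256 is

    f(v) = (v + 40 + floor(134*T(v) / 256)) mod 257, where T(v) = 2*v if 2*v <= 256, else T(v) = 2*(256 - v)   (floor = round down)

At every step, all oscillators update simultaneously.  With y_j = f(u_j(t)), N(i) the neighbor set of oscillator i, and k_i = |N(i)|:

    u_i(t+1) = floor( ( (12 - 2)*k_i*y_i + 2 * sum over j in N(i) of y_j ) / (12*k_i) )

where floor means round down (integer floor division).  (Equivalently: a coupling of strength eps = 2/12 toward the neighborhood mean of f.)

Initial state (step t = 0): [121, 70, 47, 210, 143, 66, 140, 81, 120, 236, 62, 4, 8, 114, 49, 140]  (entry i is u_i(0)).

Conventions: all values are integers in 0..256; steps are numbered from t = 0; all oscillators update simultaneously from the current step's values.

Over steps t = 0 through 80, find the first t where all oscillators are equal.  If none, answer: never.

Simulating step by step:
t=0: [121, 70, 47, 210, 143, 66, 140, 81, 120, 236, 62, 4, 8, 114, 49, 140]  (not all equal)
t=1: [45, 158, 128, 40, 43, 160, 49, 187, 41, 51, 157, 46, 64, 32, 142, 44]  (not all equal)
t=2: [123, 58, 52, 122, 127, 51, 129, 49, 120, 134, 49, 134, 156, 102, 44, 130]  (not all equal)
t=3: [42, 155, 136, 33, 41, 134, 69, 131, 38, 52, 130, 44, 51, 223, 132, 43]  (not all equal)
t=4: [116, 51, 55, 109, 122, 52, 157, 50, 113, 136, 50, 131, 133, 52, 44, 127]  (not all equal)
t=5: [29, 135, 141, 9, 30, 136, 60, 131, 27, 52, 131, 43, 49, 137, 133, 41]  (not all equal)
t=6: [91, 52, 53, 65, 99, 52, 142, 48, 94, 136, 48, 129, 128, 53, 44, 121]  (not all equal)
t=7: [214, 137, 137, 183, 218, 136, 61, 145, 208, 52, 145, 42, 69, 139, 132, 48]  (not all equal)
t=8: [40, 55, 54, 41, 48, 52, 144, 43, 52, 135, 43, 127, 157, 54, 44, 128]  (not all equal)
t=9: [121, 142, 139, 124, 129, 136, 61, 127, 135, 52, 129, 42, 60, 141, 133, 52]  (not all equal)
t=10: [31, 53, 54, 36, 51, 52, 144, 41, 53, 135, 43, 128, 142, 54, 44, 135]  (not all equal)
t=11: [105, 139, 139, 114, 133, 136, 61, 121, 137, 52, 129, 44, 61, 141, 133, 52]  (not all equal)
t=12: [215, 54, 54, 38, 50, 52, 144, 49, 54, 136, 42, 132, 144, 54, 44, 136]  (not all equal)
t=13: [54, 141, 139, 112, 131, 136, 61, 130, 139, 52, 128, 44, 61, 141, 133, 52]  (not all equal)
t=14: [129, 54, 54, 26, 49, 52, 144, 52, 54, 136, 44, 132, 144, 54, 44, 136]  (not all equal)
t=15: [56, 141, 139, 92, 128, 136, 61, 136, 139, 52, 133, 44, 61, 141, 133, 52]  (not all equal)
t=16: [151, 54, 54, 206, 68, 52, 144, 53, 54, 136, 44, 132, 144, 54, 44, 136]  (not all equal)
t=17: [51, 141, 139, 52, 156, 136, 61, 137, 139, 52, 133, 44, 61, 141, 133, 55]  (not all equal)
t=18: [135, 54, 54, 137, 60, 52, 144, 52, 54, 136, 44, 133, 144, 54, 44, 141]  (not all equal)
t=19: [52, 141, 139, 53, 142, 136, 61, 136, 139, 52, 133, 44, 61, 141, 133, 53]  (not all equal)
t=20: [137, 54, 54, 139, 61, 52, 144, 52, 54, 136, 44, 132, 144, 54, 44, 137]  (not all equal)
t=21: [52, 141, 139, 54, 144, 136, 61, 136, 139, 52, 133, 44, 61, 141, 133, 54]  (not all equal)
t=22: [137, 54, 54, 140, 61, 52, 144, 52, 54, 136, 44, 133, 144, 54, 44, 139]  (not all equal)
t=23: [52, 141, 139, 54, 144, 136, 61, 136, 139, 52, 133, 44, 61, 141, 133, 54]  (not all equal)

Answer: never
Key observation: The state at step 21 reappears at step 23 — the system is in a cycle of period 2 from step 21 on.  No step 0..23 is synchronized, and the cycle repeats forever, so no step up to 80 (or ever) has all oscillators equal.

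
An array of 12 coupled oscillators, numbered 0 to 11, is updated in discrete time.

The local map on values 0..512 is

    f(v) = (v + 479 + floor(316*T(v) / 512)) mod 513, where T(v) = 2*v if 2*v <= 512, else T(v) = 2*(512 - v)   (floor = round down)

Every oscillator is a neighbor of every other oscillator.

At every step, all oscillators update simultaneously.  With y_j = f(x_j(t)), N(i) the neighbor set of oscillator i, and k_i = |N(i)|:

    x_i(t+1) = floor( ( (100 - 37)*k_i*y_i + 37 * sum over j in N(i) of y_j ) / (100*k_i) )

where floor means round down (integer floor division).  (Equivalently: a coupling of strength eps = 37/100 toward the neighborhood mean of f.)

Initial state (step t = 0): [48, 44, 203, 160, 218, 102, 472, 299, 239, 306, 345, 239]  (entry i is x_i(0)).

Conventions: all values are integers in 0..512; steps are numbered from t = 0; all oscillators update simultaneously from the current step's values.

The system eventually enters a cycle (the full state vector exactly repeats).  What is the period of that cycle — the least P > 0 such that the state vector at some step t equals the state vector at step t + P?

Simulating step by step:
t=0: [48, 44, 203, 160, 218, 102, 472, 299, 239, 306, 345, 239]
t=1: [145, 140, 352, 294, 372, 217, 392, 110, 400, 110, 104, 400]
t=2: [296, 289, 124, 133, 427, 392, 425, 249, 424, 249, 241, 424]
t=3: [128, 129, 264, 276, 416, 421, 416, 125, 416, 125, 420, 416]
t=4: [286, 287, 149, 147, 433, 433, 433, 281, 433, 281, 433, 433]
t=5: [132, 132, 300, 297, 418, 418, 418, 133, 418, 133, 418, 418]
t=6: [292, 292, 145, 146, 435, 435, 435, 293, 435, 293, 435, 435]
t=7: [131, 131, 294, 295, 417, 417, 417, 131, 417, 131, 417, 417]
t=8: [290, 290, 146, 145, 434, 434, 434, 290, 434, 290, 434, 434]
t=9: [132, 132, 296, 294, 417, 417, 417, 132, 417, 132, 417, 417]
t=10: [291, 291, 145, 146, 435, 435, 435, 291, 435, 291, 435, 435]
t=11: [131, 131, 294, 295, 417, 417, 417, 131, 417, 131, 417, 417]

Answer: 4
Key observation: The state at step 7, [131, 131, 294, 295, 417, 417, 417, 131, 417, 131, 417, 417], reappears at step 11 — and no state repeats earlier — so the cycle the system enters has period 4.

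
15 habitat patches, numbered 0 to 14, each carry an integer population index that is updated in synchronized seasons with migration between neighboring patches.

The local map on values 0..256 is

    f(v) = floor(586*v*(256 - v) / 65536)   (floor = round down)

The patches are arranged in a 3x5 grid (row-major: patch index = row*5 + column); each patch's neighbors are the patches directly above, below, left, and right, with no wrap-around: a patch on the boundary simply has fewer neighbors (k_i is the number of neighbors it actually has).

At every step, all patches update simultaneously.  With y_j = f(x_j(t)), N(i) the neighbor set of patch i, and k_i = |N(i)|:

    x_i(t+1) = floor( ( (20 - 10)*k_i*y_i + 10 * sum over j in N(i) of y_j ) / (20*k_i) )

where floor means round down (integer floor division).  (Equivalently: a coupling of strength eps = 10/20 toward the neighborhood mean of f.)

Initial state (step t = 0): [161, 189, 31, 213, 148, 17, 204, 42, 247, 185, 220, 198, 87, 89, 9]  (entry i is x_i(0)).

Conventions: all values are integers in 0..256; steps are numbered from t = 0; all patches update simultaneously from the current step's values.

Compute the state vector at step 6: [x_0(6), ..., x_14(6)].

Answer: [144, 144, 144, 144, 144, 144, 144, 144, 144, 144, 144, 144, 144, 144, 144]

Derivation:
t=0: [161, 189, 31, 213, 148, 17, 204, 42, 247, 185, 220, 198, 87, 89, 9]
t=1: [105, 105, 76, 77, 120, 68, 88, 78, 60, 88, 69, 100, 117, 94, 71]
t=2: [134, 136, 125, 123, 136, 121, 130, 125, 116, 127, 120, 134, 139, 129, 125]
t=3: [145, 145, 145, 145, 145, 145, 145, 145, 145, 145, 145, 145, 145, 145, 146]
t=4: [143, 143, 143, 143, 143, 143, 143, 143, 143, 143, 143, 143, 143, 143, 143]
t=5: [144, 144, 144, 144, 144, 144, 144, 144, 144, 144, 144, 144, 144, 144, 144]
t=6: [144, 144, 144, 144, 144, 144, 144, 144, 144, 144, 144, 144, 144, 144, 144]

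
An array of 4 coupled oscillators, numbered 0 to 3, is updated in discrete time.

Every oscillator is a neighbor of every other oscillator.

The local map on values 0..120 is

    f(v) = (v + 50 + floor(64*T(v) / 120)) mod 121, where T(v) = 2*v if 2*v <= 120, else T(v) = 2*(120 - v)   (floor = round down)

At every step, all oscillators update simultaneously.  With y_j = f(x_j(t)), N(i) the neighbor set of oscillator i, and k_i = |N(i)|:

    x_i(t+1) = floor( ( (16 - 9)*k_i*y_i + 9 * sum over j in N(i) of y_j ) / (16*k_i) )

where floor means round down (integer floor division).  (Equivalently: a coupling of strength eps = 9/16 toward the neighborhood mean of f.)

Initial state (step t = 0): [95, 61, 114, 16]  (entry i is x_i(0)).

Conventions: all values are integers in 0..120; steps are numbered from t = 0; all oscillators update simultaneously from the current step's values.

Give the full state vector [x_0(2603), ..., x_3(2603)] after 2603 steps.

Answer: [49, 49, 49, 49]
Key observation: The state at step 8, [49, 49, 49, 49], reappears at step 11: the system is in a cycle of period 3 from step 8 on.  Therefore the state at step 2603 equals the state at step 8 + ((2603 - 8) mod 3) = 8, which is [49, 49, 49, 49].

Derivation:
t=0: [95, 61, 114, 16]
t=1: [56, 56, 56, 64]
t=2: [45, 45, 45, 47]
t=3: [22, 22, 22, 23]
t=4: [95, 95, 95, 95]
t=5: [50, 50, 50, 50]
t=6: [32, 32, 32, 32]
t=7: [116, 116, 116, 116]
t=8: [49, 49, 49, 49]
t=9: [30, 30, 30, 30]
t=10: [112, 112, 112, 112]
t=11: [49, 49, 49, 49]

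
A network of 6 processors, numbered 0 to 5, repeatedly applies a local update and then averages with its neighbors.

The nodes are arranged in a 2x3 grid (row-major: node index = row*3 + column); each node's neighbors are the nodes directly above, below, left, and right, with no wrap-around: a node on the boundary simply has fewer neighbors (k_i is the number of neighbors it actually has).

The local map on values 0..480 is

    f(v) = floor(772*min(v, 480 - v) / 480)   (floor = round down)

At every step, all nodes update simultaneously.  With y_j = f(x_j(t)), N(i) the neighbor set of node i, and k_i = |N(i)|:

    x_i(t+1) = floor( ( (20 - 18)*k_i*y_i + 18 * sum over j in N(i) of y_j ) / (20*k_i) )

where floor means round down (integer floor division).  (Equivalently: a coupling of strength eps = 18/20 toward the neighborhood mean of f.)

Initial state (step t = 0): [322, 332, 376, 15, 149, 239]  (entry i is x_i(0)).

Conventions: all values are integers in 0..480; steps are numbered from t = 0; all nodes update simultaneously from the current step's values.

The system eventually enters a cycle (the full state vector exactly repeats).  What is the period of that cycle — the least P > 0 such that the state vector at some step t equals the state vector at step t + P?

Simulating step by step:
t=0: [322, 332, 376, 15, 149, 239]
t=1: [143, 221, 296, 224, 217, 221]
t=2: [344, 297, 349, 296, 355, 325]
t=3: [286, 218, 265, 218, 271, 209]
t=4: [346, 332, 343, 326, 344, 340]
t=5: [239, 219, 230, 219, 234, 219]
t=6: [355, 373, 353, 377, 354, 370]
t=7: [171, 199, 177, 197, 174, 200]
t=8: [313, 283, 316, 280, 315, 285]
t=9: [313, 270, 309, 271, 311, 268]
t=10: [329, 277, 332, 276, 331, 279]
t=11: [318, 248, 315, 249, 317, 246]
t=12: [360, 273, 363, 272, 362, 274]
t=13: [319, 204, 317, 205, 318, 202]
t=14: [321, 266, 319, 266, 320, 267]
t=15: [335, 265, 334, 264, 334, 265]
t=16: [334, 244, 333, 244, 334, 245]
t=17: [364, 249, 363, 248, 363, 249]
t=18: [353, 205, 352, 205, 353, 206]
t=19: [316, 216, 317, 216, 317, 217]
t=20: [338, 270, 339, 270, 339, 270]
t=21: [326, 237, 325, 238, 325, 237]
t=22: [368, 261, 367, 261, 368, 262]
t=23: [334, 197, 334, 197, 334, 197]
t=24: [307, 242, 307, 242, 307, 242]
t=25: [371, 288, 371, 288, 371, 288]
t=26: [294, 188, 294, 188, 294, 188]
t=27: [301, 299, 301, 299, 301, 299]
t=28: [290, 287, 290, 287, 290, 287]
t=29: [309, 305, 309, 305, 309, 305]
t=30: [280, 275, 280, 275, 280, 275]
t=31: [328, 321, 328, 321, 328, 321]
t=32: [253, 245, 253, 245, 253, 245]
t=33: [375, 366, 375, 366, 375, 366]
t=34: [181, 169, 181, 169, 181, 169]
t=35: [273, 289, 273, 289, 273, 289]
t=36: [309, 329, 309, 329, 309, 329]
t=37: [245, 271, 245, 271, 245, 271]
t=38: [340, 372, 340, 372, 340, 372]
t=39: [178, 219, 178, 219, 178, 219]
t=40: [345, 292, 345, 292, 345, 292]
t=41: [293, 225, 293, 225, 293, 225]
t=42: [354, 306, 354, 306, 354, 306]
t=43: [271, 209, 271, 209, 271, 209]
t=44: [336, 336, 336, 336, 336, 336]
t=45: [231, 231, 231, 231, 231, 231]
t=46: [371, 371, 371, 371, 371, 371]
t=47: [175, 175, 175, 175, 175, 175]
t=48: [281, 281, 281, 281, 281, 281]
t=49: [320, 320, 320, 320, 320, 320]
t=50: [257, 257, 257, 257, 257, 257]
t=51: [358, 358, 358, 358, 358, 358]
t=52: [196, 196, 196, 196, 196, 196]
t=53: [315, 315, 315, 315, 315, 315]
t=54: [265, 265, 265, 265, 265, 265]
t=55: [345, 345, 345, 345, 345, 345]
t=56: [217, 217, 217, 217, 217, 217]
t=57: [349, 349, 349, 349, 349, 349]
t=58: [210, 210, 210, 210, 210, 210]
t=59: [337, 337, 337, 337, 337, 337]
t=60: [229, 229, 229, 229, 229, 229]
t=61: [368, 368, 368, 368, 368, 368]
t=62: [180, 180, 180, 180, 180, 180]
t=63: [289, 289, 289, 289, 289, 289]
t=64: [307, 307, 307, 307, 307, 307]
t=65: [278, 278, 278, 278, 278, 278]
t=66: [324, 324, 324, 324, 324, 324]
t=67: [250, 250, 250, 250, 250, 250]
t=68: [369, 369, 369, 369, 369, 369]
t=69: [178, 178, 178, 178, 178, 178]
t=70: [286, 286, 286, 286, 286, 286]
t=71: [312, 312, 312, 312, 312, 312]
t=72: [270, 270, 270, 270, 270, 270]
t=73: [337, 337, 337, 337, 337, 337]

Answer: 14
Key observation: The state at step 59, [337, 337, 337, 337, 337, 337], reappears at step 73 — and no state repeats earlier — so the cycle the system enters has period 14.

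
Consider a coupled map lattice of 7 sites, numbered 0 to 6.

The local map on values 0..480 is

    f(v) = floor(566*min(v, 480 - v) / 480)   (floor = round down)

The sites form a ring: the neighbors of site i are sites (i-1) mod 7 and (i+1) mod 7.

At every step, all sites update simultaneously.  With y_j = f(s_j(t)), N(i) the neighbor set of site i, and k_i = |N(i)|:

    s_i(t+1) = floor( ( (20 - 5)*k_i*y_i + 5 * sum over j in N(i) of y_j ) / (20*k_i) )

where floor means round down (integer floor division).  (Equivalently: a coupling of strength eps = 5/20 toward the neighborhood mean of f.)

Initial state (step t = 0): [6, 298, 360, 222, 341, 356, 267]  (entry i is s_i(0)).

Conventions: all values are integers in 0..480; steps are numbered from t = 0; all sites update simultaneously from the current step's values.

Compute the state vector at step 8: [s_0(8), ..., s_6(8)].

Simulating step by step:
t=0: [6, 298, 360, 222, 341, 356, 267]
t=1: [63, 179, 165, 233, 173, 161, 207]
t=2: [112, 191, 206, 255, 210, 197, 215]
t=3: [158, 215, 242, 259, 247, 236, 235]
t=4: [205, 248, 274, 264, 272, 277, 265]
t=5: [246, 265, 247, 251, 245, 241, 249]
t=6: [271, 258, 270, 271, 276, 279, 273]
t=7: [247, 257, 248, 245, 240, 238, 243]
t=8: [273, 264, 272, 277, 281, 280, 278]

Answer: [273, 264, 272, 277, 281, 280, 278]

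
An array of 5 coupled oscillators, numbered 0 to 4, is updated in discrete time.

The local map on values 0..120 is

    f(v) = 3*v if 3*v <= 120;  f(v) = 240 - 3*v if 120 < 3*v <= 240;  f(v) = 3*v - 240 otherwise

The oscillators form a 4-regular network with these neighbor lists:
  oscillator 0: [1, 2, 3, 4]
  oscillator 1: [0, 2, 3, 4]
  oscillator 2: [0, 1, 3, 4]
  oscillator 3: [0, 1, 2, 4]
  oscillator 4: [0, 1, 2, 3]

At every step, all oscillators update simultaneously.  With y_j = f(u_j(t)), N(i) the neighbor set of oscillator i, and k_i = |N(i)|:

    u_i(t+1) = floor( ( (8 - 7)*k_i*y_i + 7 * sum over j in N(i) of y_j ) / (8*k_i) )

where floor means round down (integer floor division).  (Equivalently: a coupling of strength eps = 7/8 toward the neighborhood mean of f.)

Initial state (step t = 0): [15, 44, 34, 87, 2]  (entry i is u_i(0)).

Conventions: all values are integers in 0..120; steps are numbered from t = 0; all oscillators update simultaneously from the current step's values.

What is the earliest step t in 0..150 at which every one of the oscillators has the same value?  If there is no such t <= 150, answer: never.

Simulating step by step:
t=0: [15, 44, 34, 87, 2]  (not all equal)
t=1: [57, 51, 52, 59, 61]  (not all equal)
t=2: [72, 70, 70, 72, 73]  (not all equal)
t=3: [25, 25, 25, 25, 26]  (not all equal)
t=4: [75, 75, 75, 75, 75]  (all equal)

Answer: 4
Key observation: Synchronization is absorbing here: once all oscillators are equal they stay equal, and step 4 is the first all-equal step.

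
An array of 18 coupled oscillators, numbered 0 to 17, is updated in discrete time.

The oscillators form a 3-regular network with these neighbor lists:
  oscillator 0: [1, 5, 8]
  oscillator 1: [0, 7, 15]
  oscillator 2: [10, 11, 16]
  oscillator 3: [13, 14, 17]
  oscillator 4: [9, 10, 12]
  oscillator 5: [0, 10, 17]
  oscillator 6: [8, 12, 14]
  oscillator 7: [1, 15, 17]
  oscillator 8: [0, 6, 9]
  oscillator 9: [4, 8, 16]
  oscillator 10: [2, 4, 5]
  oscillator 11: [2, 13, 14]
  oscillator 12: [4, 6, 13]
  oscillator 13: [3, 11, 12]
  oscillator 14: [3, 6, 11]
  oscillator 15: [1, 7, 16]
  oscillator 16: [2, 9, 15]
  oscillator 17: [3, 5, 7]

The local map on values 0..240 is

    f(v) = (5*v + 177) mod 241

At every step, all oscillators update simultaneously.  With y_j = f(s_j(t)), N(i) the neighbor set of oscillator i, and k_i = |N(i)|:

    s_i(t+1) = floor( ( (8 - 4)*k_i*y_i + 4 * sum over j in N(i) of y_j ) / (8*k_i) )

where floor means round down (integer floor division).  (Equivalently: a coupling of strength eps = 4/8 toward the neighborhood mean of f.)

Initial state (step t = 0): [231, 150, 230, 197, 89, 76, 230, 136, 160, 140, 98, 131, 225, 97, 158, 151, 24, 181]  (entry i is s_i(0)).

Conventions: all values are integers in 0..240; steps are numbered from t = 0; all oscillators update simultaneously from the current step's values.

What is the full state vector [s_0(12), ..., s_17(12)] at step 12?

Simulating step by step:
t=0: [231, 150, 230, 197, 89, 76, 230, 136, 160, 140, 98, 131, 225, 97, 158, 151, 24, 181]
t=1: [112, 180, 119, 149, 142, 109, 79, 155, 73, 111, 148, 105, 122, 157, 73, 170, 108, 126]
t=2: [75, 107, 132, 163, 126, 168, 75, 157, 48, 81, 172, 168, 114, 200, 114, 127, 137, 153]
t=3: [111, 181, 101, 90, 74, 86, 72, 209, 128, 116, 78, 85, 73, 124, 37, 145, 120, 162]
t=4: [60, 93, 143, 108, 62, 82, 73, 61, 63, 52, 107, 125, 62, 91, 113, 121, 95, 59]
t=5: [163, 129, 164, 184, 74, 168, 35, 75, 87, 128, 161, 95, 38, 128, 71, 84, 155, 172]
t=6: [61, 85, 86, 102, 72, 46, 106, 82, 103, 117, 34, 114, 108, 118, 94, 123, 154, 79]
t=7: [82, 89, 121, 152, 90, 115, 214, 99, 149, 101, 110, 67, 171, 99, 158, 109, 150, 124]
t=8: [113, 159, 69, 151, 117, 45, 66, 170, 157, 191, 40, 57, 96, 147, 49, 209, 185, 109]
t=9: [77, 20, 102, 206, 99, 146, 111, 75, 154, 153, 108, 178, 129, 195, 166, 43, 106, 192]
t=10: [114, 68, 196, 68, 187, 173, 65, 95, 163, 216, 214, 124, 114, 128, 40, 130, 208, 129]
t=11: [35, 67, 117, 72, 93, 66, 41, 124, 30, 57, 90, 107, 55, 69, 89, 88, 64, 96]
t=12: [79, 68, 84, 86, 176, 84, 143, 93, 121, 154, 109, 151, 162, 102, 141, 87, 73, 113]

Answer: [79, 68, 84, 86, 176, 84, 143, 93, 121, 154, 109, 151, 162, 102, 141, 87, 73, 113]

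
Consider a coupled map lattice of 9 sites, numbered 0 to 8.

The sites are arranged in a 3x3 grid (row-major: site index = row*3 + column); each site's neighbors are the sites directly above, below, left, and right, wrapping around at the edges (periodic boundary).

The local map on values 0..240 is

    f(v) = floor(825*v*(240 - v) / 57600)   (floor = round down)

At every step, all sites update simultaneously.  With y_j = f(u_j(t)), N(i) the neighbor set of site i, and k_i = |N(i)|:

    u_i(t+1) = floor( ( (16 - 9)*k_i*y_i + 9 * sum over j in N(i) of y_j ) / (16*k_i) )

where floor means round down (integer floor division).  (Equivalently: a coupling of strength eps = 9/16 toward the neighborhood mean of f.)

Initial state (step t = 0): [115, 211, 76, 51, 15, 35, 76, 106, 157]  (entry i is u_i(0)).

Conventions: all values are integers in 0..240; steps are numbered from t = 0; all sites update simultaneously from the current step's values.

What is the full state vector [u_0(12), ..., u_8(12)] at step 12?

Answer: [201, 201, 201, 201, 201, 201, 201, 201, 201]

Derivation:
t=0: [115, 211, 76, 51, 15, 35, 76, 106, 157]
t=1: [171, 127, 159, 135, 95, 121, 180, 158, 174]
t=2: [178, 192, 184, 190, 198, 195, 168, 182, 174]
t=3: [151, 138, 145, 140, 128, 134, 161, 148, 155]
t=4: [193, 198, 196, 197, 202, 199, 188, 194, 191]
t=5: [127, 120, 123, 122, 115, 119, 133, 126, 129]
t=6: [205, 205, 205, 205, 205, 205, 204, 204, 205]
t=7: [102, 102, 102, 102, 102, 102, 103, 103, 102]
t=8: [201, 201, 201, 201, 201, 201, 201, 201, 201]
t=9: [112, 112, 112, 112, 112, 112, 112, 112, 112]
t=10: [205, 205, 205, 205, 205, 205, 205, 205, 205]
t=11: [102, 102, 102, 102, 102, 102, 102, 102, 102]
t=12: [201, 201, 201, 201, 201, 201, 201, 201, 201]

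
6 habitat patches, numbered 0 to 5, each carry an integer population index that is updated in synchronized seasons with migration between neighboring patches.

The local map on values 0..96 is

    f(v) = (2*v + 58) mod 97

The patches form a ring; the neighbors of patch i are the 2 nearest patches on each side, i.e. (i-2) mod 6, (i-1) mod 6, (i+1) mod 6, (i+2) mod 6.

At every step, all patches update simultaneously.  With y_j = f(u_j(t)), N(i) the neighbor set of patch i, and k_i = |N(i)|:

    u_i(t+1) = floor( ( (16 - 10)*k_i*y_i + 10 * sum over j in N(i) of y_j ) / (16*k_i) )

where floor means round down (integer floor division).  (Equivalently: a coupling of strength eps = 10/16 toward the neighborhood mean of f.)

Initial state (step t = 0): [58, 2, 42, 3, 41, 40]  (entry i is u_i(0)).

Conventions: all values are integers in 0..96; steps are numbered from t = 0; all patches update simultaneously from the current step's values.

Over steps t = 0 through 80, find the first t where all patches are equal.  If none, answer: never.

Simulating step by step:
t=0: [58, 2, 42, 3, 41, 40]  (not all equal)
t=1: [58, 58, 55, 53, 51, 53]  (not all equal)
t=2: [72, 72, 71, 68, 67, 69]  (not all equal)
t=3: [20, 5, 19, 17, 38, 18]  (not all equal)
t=4: [46, 69, 66, 80, 58, 66]  (not all equal)
t=5: [61, 41, 59, 50, 69, 59]  (not all equal)
t=6: [62, 63, 59, 54, 47, 59]  (not all equal)
t=7: [78, 81, 75, 72, 69, 75]  (not all equal)
t=8: [16, 18, 14, 11, 9, 14]  (not all equal)
t=9: [87, 88, 85, 83, 81, 85]  (not all equal)
t=10: [35, 36, 33, 32, 31, 33]  (not all equal)
t=11: [28, 29, 27, 26, 25, 27]  (not all equal)
t=12: [15, 16, 15, 14, 13, 15]  (not all equal)
t=13: [87, 88, 87, 86, 86, 87]  (not all equal)
t=14: [38, 38, 37, 37, 36, 37]  (not all equal)
t=15: [35, 36, 35, 35, 34, 35]  (not all equal)
t=16: [31, 31, 31, 31, 30, 31]  (not all equal)
t=17: [22, 23, 22, 22, 22, 22]  (not all equal)
t=18: [5, 5, 5, 5, 5, 5]  (all equal)

Answer: 18
Key observation: Synchronization is absorbing here: once all patches are equal they stay equal, and step 18 is the first all-equal step.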